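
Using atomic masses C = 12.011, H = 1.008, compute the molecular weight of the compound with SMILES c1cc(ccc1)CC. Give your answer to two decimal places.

Molecular formula: C8H10.
M = 8×12.011 + 10×1.008 = 106.17 g/mol.

106.17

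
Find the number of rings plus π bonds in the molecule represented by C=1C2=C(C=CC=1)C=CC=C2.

7

Molecular formula from the SMILES: C10H8.
DoU = (2C + 2 + N − H − X)/2 = (2·10 + 2 + 0 − 8 − 0)/2 = 14/2 = 7.
(Structurally: 2 ring(s) + 5 π bond(s) = 7.)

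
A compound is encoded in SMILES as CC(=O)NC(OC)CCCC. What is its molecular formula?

C8H17NO2

Heavy atoms from the SMILES: 8 C, 1 N, 2 O.
Implicit hydrogens by atom environment:
  3 × C: 3 H each → 9
  3 × C: 2 H each → 6
  2 × O: no H
  1 × C: 1 H
  1 × C: no H
  1 × N: 1 H
  Total hydrogens = 17.
Molecular formula: C8H17NO2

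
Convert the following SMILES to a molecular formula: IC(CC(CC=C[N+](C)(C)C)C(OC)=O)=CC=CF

Heavy atoms from the SMILES: 14 C, 1 F, 1 I, 1 N, 2 O.
Implicit hydrogens by atom environment:
  6 × C: 1 H each → 6
  4 × C: 3 H each → 12
  2 × C: 2 H each → 4
  2 × C: no H
  2 × O: no H
  1 × F: no H
  1 × I: no H
  1 × N (charge +1): no H
  Total hydrogens = 22.
Net charge +1.
Molecular formula: C14H22FINO2+

C14H22FINO2+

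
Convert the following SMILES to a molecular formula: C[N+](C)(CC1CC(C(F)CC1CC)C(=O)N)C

Heavy atoms from the SMILES: 13 C, 1 F, 2 N, 1 O.
Implicit hydrogens by atom environment:
  4 × C: 3 H each → 12
  4 × C: 2 H each → 8
  4 × C: 1 H each → 4
  1 × C: no H
  1 × F: no H
  1 × N: 2 H
  1 × N (charge +1): no H
  1 × O: no H
  Total hydrogens = 26.
Net charge +1.
Molecular formula: C13H26FN2O+

C13H26FN2O+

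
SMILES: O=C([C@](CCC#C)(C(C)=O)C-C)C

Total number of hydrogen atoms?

Hydrogens are implicit in SMILES; fill each atom to its normal valence:
  4 × C: no H
  3 × C: 3 H each → 9
  3 × C: 2 H each → 6
  2 × O: no H
  1 × C: 1 H
  Total hydrogens = 16.

16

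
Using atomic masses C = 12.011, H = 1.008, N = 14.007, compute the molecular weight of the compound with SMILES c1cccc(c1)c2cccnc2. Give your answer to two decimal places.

155.20

Molecular formula: C11H9N.
M = 11×12.011 + 9×1.008 + 1×14.007 = 155.20 g/mol.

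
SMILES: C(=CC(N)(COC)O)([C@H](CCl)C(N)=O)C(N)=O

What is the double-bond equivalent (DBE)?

Molecular formula from the SMILES: C9H16ClN3O4.
DoU = (2C + 2 + N − H − X)/2 = (2·9 + 2 + 3 − 16 − 1)/2 = 6/2 = 3.
(Structurally: 0 ring(s) + 3 π bond(s) = 3.)

3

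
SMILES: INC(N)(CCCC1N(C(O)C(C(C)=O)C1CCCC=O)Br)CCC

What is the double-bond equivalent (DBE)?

Molecular formula from the SMILES: C17H31BrIN3O3.
DoU = (2C + 2 + N − H − X)/2 = (2·17 + 2 + 3 − 31 − 2)/2 = 6/2 = 3.
(Structurally: 1 ring(s) + 2 π bond(s) = 3.)

3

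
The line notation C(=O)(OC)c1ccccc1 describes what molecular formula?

Heavy atoms from the SMILES: 8 C, 2 O.
Implicit hydrogens by atom environment:
  5 × C (aromatic): 1 H each → 5
  2 × O: no H
  1 × C: 3 H
  1 × C (aromatic): no H
  1 × C: no H
  Total hydrogens = 8.
Molecular formula: C8H8O2

C8H8O2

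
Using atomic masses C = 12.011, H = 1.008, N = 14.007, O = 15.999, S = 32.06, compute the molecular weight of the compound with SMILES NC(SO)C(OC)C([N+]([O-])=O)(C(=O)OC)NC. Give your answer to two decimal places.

269.27

Molecular formula: C7H15N3O6S.
M = 7×12.011 + 15×1.008 + 3×14.007 + 6×15.999 + 1×32.06 = 269.27 g/mol.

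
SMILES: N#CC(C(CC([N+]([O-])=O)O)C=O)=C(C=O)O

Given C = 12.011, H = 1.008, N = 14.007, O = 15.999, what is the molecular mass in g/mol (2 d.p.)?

228.16

Molecular formula: C8H8N2O6.
M = 8×12.011 + 8×1.008 + 2×14.007 + 6×15.999 = 228.16 g/mol.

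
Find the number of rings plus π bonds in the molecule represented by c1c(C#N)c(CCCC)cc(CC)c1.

Molecular formula from the SMILES: C13H17N.
DoU = (2C + 2 + N − H − X)/2 = (2·13 + 2 + 1 − 17 − 0)/2 = 12/2 = 6.
(Structurally: 1 ring(s) + 5 π bond(s) = 6.)

6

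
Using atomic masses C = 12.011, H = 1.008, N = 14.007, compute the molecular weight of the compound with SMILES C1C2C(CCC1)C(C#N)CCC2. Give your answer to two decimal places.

Molecular formula: C11H17N.
M = 11×12.011 + 17×1.008 + 1×14.007 = 163.26 g/mol.

163.26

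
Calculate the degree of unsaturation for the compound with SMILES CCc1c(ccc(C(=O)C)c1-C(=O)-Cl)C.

6

Molecular formula from the SMILES: C12H13ClO2.
DoU = (2C + 2 + N − H − X)/2 = (2·12 + 2 + 0 − 13 − 1)/2 = 12/2 = 6.
(Structurally: 1 ring(s) + 5 π bond(s) = 6.)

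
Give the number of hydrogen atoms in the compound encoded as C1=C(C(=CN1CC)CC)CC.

17

Hydrogens are implicit in SMILES; fill each atom to its normal valence:
  3 × C: 3 H each → 9
  3 × C: 2 H each → 6
  2 × C (aromatic): 1 H each → 2
  2 × C (aromatic): no H
  1 × N (aromatic): no H
  Total hydrogens = 17.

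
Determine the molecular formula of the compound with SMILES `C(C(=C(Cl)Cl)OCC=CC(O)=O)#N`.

Heavy atoms from the SMILES: 7 C, 2 Cl, 1 N, 3 O.
Implicit hydrogens by atom environment:
  4 × C: no H
  2 × C: 1 H each → 2
  2 × Cl: no H
  2 × O: no H
  1 × C: 2 H
  1 × N: no H
  1 × O: 1 H
  Total hydrogens = 5.
Molecular formula: C7H5Cl2NO3

C7H5Cl2NO3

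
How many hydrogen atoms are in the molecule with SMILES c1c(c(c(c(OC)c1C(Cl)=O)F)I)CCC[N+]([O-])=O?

10

Hydrogens are implicit in SMILES; fill each atom to its normal valence:
  5 × C (aromatic): no H
  3 × C: 2 H each → 6
  3 × O: no H
  1 × C: 3 H
  1 × C (aromatic): 1 H
  1 × C: no H
  1 × Cl: no H
  1 × F: no H
  1 × I: no H
  1 × N (charge +1): no H
  1 × O (charge -1): no H
  Total hydrogens = 10.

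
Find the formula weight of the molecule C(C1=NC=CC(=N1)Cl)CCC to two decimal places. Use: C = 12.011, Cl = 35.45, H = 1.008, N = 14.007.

170.64

Molecular formula: C8H11ClN2.
M = 8×12.011 + 1×35.45 + 11×1.008 + 2×14.007 = 170.64 g/mol.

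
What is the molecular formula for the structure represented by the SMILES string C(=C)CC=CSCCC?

Heavy atoms from the SMILES: 8 C, 1 S.
Implicit hydrogens by atom environment:
  4 × C: 2 H each → 8
  3 × C: 1 H each → 3
  1 × C: 3 H
  1 × S: no H
  Total hydrogens = 14.
Molecular formula: C8H14S

C8H14S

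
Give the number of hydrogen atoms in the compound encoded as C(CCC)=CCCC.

Hydrogens are implicit in SMILES; fill each atom to its normal valence:
  4 × C: 2 H each → 8
  2 × C: 3 H each → 6
  2 × C: 1 H each → 2
  Total hydrogens = 16.

16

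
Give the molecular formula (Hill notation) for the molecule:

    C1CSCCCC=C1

Heavy atoms from the SMILES: 7 C, 1 S.
Implicit hydrogens by atom environment:
  5 × C: 2 H each → 10
  2 × C: 1 H each → 2
  1 × S: no H
  Total hydrogens = 12.
Molecular formula: C7H12S

C7H12S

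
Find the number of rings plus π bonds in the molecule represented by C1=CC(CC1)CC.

Molecular formula from the SMILES: C7H12.
DoU = (2C + 2 + N − H − X)/2 = (2·7 + 2 + 0 − 12 − 0)/2 = 4/2 = 2.
(Structurally: 1 ring(s) + 1 π bond(s) = 2.)

2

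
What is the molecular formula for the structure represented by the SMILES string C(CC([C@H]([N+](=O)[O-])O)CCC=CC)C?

C10H19NO3

Heavy atoms from the SMILES: 10 C, 1 N, 3 O.
Implicit hydrogens by atom environment:
  4 × C: 2 H each → 8
  4 × C: 1 H each → 4
  2 × C: 3 H each → 6
  1 × N (charge +1): no H
  1 × O: 1 H
  1 × O: no H
  1 × O (charge -1): no H
  Total hydrogens = 19.
Molecular formula: C10H19NO3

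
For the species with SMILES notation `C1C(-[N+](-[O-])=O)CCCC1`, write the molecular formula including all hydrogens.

C6H11NO2

Heavy atoms from the SMILES: 6 C, 1 N, 2 O.
Implicit hydrogens by atom environment:
  5 × C: 2 H each → 10
  1 × C: 1 H
  1 × N (charge +1): no H
  1 × O: no H
  1 × O (charge -1): no H
  Total hydrogens = 11.
Molecular formula: C6H11NO2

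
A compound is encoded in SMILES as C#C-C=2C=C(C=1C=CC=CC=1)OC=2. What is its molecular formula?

Heavy atoms from the SMILES: 12 C, 1 O.
Implicit hydrogens by atom environment:
  7 × C (aromatic): 1 H each → 7
  3 × C (aromatic): no H
  1 × C: 1 H
  1 × C: no H
  1 × O (aromatic): no H
  Total hydrogens = 8.
Molecular formula: C12H8O

C12H8O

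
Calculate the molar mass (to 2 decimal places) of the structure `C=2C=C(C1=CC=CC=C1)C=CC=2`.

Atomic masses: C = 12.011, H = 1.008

154.21

Molecular formula: C12H10.
M = 12×12.011 + 10×1.008 = 154.21 g/mol.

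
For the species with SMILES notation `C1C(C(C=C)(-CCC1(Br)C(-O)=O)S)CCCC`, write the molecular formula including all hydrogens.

Heavy atoms from the SMILES: 1 Br, 13 C, 2 O, 1 S.
Implicit hydrogens by atom environment:
  7 × C: 2 H each → 14
  3 × C: no H
  2 × C: 1 H each → 2
  1 × Br: no H
  1 × C: 3 H
  1 × O: 1 H
  1 × O: no H
  1 × S: 1 H
  Total hydrogens = 21.
Molecular formula: C13H21BrO2S

C13H21BrO2S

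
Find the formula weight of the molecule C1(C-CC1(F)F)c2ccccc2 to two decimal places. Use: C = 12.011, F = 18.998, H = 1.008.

168.19

Molecular formula: C10H10F2.
M = 10×12.011 + 2×18.998 + 10×1.008 = 168.19 g/mol.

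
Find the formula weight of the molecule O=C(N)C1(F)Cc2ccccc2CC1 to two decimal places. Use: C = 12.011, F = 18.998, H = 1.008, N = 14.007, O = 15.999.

193.22

Molecular formula: C11H12FNO.
M = 11×12.011 + 1×18.998 + 12×1.008 + 1×14.007 + 1×15.999 = 193.22 g/mol.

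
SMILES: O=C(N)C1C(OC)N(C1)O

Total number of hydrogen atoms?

10

Hydrogens are implicit in SMILES; fill each atom to its normal valence:
  2 × C: 1 H each → 2
  2 × O: no H
  1 × C: 3 H
  1 × C: 2 H
  1 × C: no H
  1 × N: 2 H
  1 × N: no H
  1 × O: 1 H
  Total hydrogens = 10.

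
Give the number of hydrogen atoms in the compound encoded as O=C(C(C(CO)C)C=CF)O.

11

Hydrogens are implicit in SMILES; fill each atom to its normal valence:
  4 × C: 1 H each → 4
  2 × O: 1 H each → 2
  1 × C: 3 H
  1 × C: 2 H
  1 × C: no H
  1 × F: no H
  1 × O: no H
  Total hydrogens = 11.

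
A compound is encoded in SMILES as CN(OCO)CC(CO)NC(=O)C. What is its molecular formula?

C7H16N2O4

Heavy atoms from the SMILES: 7 C, 2 N, 4 O.
Implicit hydrogens by atom environment:
  3 × C: 2 H each → 6
  2 × C: 3 H each → 6
  2 × O: 1 H each → 2
  2 × O: no H
  1 × C: 1 H
  1 × C: no H
  1 × N: 1 H
  1 × N: no H
  Total hydrogens = 16.
Molecular formula: C7H16N2O4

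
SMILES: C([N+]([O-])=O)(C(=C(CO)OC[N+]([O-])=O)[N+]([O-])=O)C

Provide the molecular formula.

Heavy atoms from the SMILES: 6 C, 3 N, 8 O.
Implicit hydrogens by atom environment:
  4 × O: no H
  3 × N (charge +1): no H
  3 × O (charge -1): no H
  2 × C: 2 H each → 4
  2 × C: no H
  1 × C: 3 H
  1 × C: 1 H
  1 × O: 1 H
  Total hydrogens = 9.
Molecular formula: C6H9N3O8

C6H9N3O8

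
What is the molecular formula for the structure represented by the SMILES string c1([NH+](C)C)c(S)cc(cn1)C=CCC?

Heavy atoms from the SMILES: 11 C, 2 N, 1 S.
Implicit hydrogens by atom environment:
  3 × C: 3 H each → 9
  3 × C (aromatic): no H
  2 × C (aromatic): 1 H each → 2
  2 × C: 1 H each → 2
  1 × C: 2 H
  1 × N (charge +1): 1 H
  1 × N (aromatic): no H
  1 × S: 1 H
  Total hydrogens = 17.
Net charge +1.
Molecular formula: C11H17N2S+

C11H17N2S+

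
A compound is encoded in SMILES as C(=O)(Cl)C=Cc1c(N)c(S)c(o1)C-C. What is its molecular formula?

C9H10ClNO2S

Heavy atoms from the SMILES: 9 C, 1 Cl, 1 N, 2 O, 1 S.
Implicit hydrogens by atom environment:
  4 × C (aromatic): no H
  2 × C: 1 H each → 2
  1 × C: 3 H
  1 × C: 2 H
  1 × C: no H
  1 × Cl: no H
  1 × N: 2 H
  1 × O (aromatic): no H
  1 × O: no H
  1 × S: 1 H
  Total hydrogens = 10.
Molecular formula: C9H10ClNO2S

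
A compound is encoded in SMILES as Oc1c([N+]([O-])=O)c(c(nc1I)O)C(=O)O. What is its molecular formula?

C6H3IN2O6

Heavy atoms from the SMILES: 6 C, 1 I, 2 N, 6 O.
Implicit hydrogens by atom environment:
  5 × C (aromatic): no H
  3 × O: 1 H each → 3
  2 × O: no H
  1 × C: no H
  1 × I: no H
  1 × N (aromatic): no H
  1 × N (charge +1): no H
  1 × O (charge -1): no H
  Total hydrogens = 3.
Molecular formula: C6H3IN2O6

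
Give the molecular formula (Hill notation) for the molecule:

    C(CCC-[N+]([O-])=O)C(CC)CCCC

C11H23NO2

Heavy atoms from the SMILES: 11 C, 1 N, 2 O.
Implicit hydrogens by atom environment:
  8 × C: 2 H each → 16
  2 × C: 3 H each → 6
  1 × C: 1 H
  1 × N (charge +1): no H
  1 × O: no H
  1 × O (charge -1): no H
  Total hydrogens = 23.
Molecular formula: C11H23NO2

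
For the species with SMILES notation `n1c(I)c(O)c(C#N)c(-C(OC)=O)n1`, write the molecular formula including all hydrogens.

Heavy atoms from the SMILES: 7 C, 1 I, 3 N, 3 O.
Implicit hydrogens by atom environment:
  4 × C (aromatic): no H
  2 × C: no H
  2 × N (aromatic): no H
  2 × O: no H
  1 × C: 3 H
  1 × I: no H
  1 × N: no H
  1 × O: 1 H
  Total hydrogens = 4.
Molecular formula: C7H4IN3O3

C7H4IN3O3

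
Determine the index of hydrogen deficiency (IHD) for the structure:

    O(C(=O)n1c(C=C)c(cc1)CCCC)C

5

Molecular formula from the SMILES: C12H17NO2.
DoU = (2C + 2 + N − H − X)/2 = (2·12 + 2 + 1 − 17 − 0)/2 = 10/2 = 5.
(Structurally: 1 ring(s) + 4 π bond(s) = 5.)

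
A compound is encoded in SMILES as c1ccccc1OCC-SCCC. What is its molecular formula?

C11H16OS

Heavy atoms from the SMILES: 11 C, 1 O, 1 S.
Implicit hydrogens by atom environment:
  5 × C (aromatic): 1 H each → 5
  4 × C: 2 H each → 8
  1 × C: 3 H
  1 × C (aromatic): no H
  1 × O: no H
  1 × S: no H
  Total hydrogens = 16.
Molecular formula: C11H16OS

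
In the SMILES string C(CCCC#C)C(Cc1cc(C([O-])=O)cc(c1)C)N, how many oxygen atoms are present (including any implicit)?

2

The symbol for oxygen appears 2 times in the SMILES.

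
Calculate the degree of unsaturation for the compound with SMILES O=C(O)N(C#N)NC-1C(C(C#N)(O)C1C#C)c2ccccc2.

Molecular formula from the SMILES: C15H12N4O3.
DoU = (2C + 2 + N − H − X)/2 = (2·15 + 2 + 4 − 12 − 0)/2 = 24/2 = 12.
(Structurally: 2 ring(s) + 10 π bond(s) = 12.)

12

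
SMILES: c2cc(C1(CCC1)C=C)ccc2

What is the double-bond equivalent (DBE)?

6

Molecular formula from the SMILES: C12H14.
DoU = (2C + 2 + N − H − X)/2 = (2·12 + 2 + 0 − 14 − 0)/2 = 12/2 = 6.
(Structurally: 2 ring(s) + 4 π bond(s) = 6.)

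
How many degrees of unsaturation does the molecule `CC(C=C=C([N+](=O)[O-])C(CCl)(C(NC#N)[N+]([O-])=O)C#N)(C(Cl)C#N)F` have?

10

Molecular formula from the SMILES: C12H9Cl2FN6O4.
DoU = (2C + 2 + N − H − X)/2 = (2·12 + 2 + 6 − 9 − 3)/2 = 20/2 = 10.
(Structurally: 0 ring(s) + 10 π bond(s) = 10.)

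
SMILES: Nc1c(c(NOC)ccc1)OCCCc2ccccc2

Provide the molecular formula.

Heavy atoms from the SMILES: 16 C, 2 N, 2 O.
Implicit hydrogens by atom environment:
  8 × C (aromatic): 1 H each → 8
  4 × C (aromatic): no H
  3 × C: 2 H each → 6
  2 × O: no H
  1 × C: 3 H
  1 × N: 2 H
  1 × N: 1 H
  Total hydrogens = 20.
Molecular formula: C16H20N2O2

C16H20N2O2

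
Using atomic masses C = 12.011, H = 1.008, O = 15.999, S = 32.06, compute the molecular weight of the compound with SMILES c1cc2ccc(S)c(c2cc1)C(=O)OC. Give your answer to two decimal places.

218.27

Molecular formula: C12H10O2S.
M = 12×12.011 + 10×1.008 + 2×15.999 + 1×32.06 = 218.27 g/mol.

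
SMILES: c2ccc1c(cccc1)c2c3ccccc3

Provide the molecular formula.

Heavy atoms from the SMILES: 16 C.
Implicit hydrogens by atom environment:
  12 × C (aromatic): 1 H each → 12
  4 × C (aromatic): no H
  Total hydrogens = 12.
Molecular formula: C16H12

C16H12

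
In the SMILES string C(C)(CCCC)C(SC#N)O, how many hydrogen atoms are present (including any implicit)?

Hydrogens are implicit in SMILES; fill each atom to its normal valence:
  3 × C: 2 H each → 6
  2 × C: 3 H each → 6
  2 × C: 1 H each → 2
  1 × C: no H
  1 × N: no H
  1 × O: 1 H
  1 × S: no H
  Total hydrogens = 15.

15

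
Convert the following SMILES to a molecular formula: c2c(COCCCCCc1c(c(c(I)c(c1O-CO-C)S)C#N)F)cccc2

C21H23FINO3S

Heavy atoms from the SMILES: 21 C, 1 F, 1 I, 1 N, 3 O, 1 S.
Implicit hydrogens by atom environment:
  7 × C: 2 H each → 14
  7 × C (aromatic): no H
  5 × C (aromatic): 1 H each → 5
  3 × O: no H
  1 × C: 3 H
  1 × C: no H
  1 × F: no H
  1 × I: no H
  1 × N: no H
  1 × S: 1 H
  Total hydrogens = 23.
Molecular formula: C21H23FINO3S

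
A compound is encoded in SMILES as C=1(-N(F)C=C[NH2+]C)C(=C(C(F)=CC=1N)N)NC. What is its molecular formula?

C10H16F2N5+

Heavy atoms from the SMILES: 10 C, 2 F, 5 N.
Implicit hydrogens by atom environment:
  5 × C (aromatic): no H
  2 × C: 3 H each → 6
  2 × C: 1 H each → 2
  2 × F: no H
  2 × N: 2 H each → 4
  1 × C (aromatic): 1 H
  1 × N (charge +1): 2 H
  1 × N: 1 H
  1 × N: no H
  Total hydrogens = 16.
Net charge +1.
Molecular formula: C10H16F2N5+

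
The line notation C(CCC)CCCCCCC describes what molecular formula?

Heavy atoms from the SMILES: 11 C.
Implicit hydrogens by atom environment:
  9 × C: 2 H each → 18
  2 × C: 3 H each → 6
  Total hydrogens = 24.
Molecular formula: C11H24

C11H24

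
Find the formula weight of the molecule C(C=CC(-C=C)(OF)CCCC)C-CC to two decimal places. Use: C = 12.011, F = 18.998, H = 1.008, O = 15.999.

Molecular formula: C13H23FO.
M = 13×12.011 + 1×18.998 + 23×1.008 + 1×15.999 = 214.32 g/mol.

214.32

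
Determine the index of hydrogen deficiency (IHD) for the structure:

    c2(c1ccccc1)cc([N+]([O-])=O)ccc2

Molecular formula from the SMILES: C12H9NO2.
DoU = (2C + 2 + N − H − X)/2 = (2·12 + 2 + 1 − 9 − 0)/2 = 18/2 = 9.
(Structurally: 2 ring(s) + 7 π bond(s) = 9.)

9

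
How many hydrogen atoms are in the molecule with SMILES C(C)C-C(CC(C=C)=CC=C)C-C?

Hydrogens are implicit in SMILES; fill each atom to its normal valence:
  6 × C: 2 H each → 12
  4 × C: 1 H each → 4
  2 × C: 3 H each → 6
  1 × C: no H
  Total hydrogens = 22.

22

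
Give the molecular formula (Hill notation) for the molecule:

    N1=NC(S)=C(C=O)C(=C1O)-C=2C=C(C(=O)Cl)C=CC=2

Heavy atoms from the SMILES: 12 C, 1 Cl, 2 N, 3 O, 1 S.
Implicit hydrogens by atom environment:
  6 × C (aromatic): no H
  4 × C (aromatic): 1 H each → 4
  2 × N (aromatic): no H
  2 × O: no H
  1 × C: 1 H
  1 × C: no H
  1 × Cl: no H
  1 × O: 1 H
  1 × S: 1 H
  Total hydrogens = 7.
Molecular formula: C12H7ClN2O3S

C12H7ClN2O3S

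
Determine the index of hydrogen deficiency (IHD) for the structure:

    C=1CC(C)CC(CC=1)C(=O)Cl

3

Molecular formula from the SMILES: C9H13ClO.
DoU = (2C + 2 + N − H − X)/2 = (2·9 + 2 + 0 − 13 − 1)/2 = 6/2 = 3.
(Structurally: 1 ring(s) + 2 π bond(s) = 3.)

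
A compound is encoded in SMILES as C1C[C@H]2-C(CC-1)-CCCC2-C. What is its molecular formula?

Heavy atoms from the SMILES: 11 C.
Implicit hydrogens by atom environment:
  7 × C: 2 H each → 14
  3 × C: 1 H each → 3
  1 × C: 3 H
  Total hydrogens = 20.
Molecular formula: C11H20

C11H20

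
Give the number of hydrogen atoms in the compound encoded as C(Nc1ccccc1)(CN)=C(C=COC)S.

16

Hydrogens are implicit in SMILES; fill each atom to its normal valence:
  5 × C (aromatic): 1 H each → 5
  2 × C: 1 H each → 2
  2 × C: no H
  1 × C: 3 H
  1 × C: 2 H
  1 × C (aromatic): no H
  1 × N: 2 H
  1 × N: 1 H
  1 × O: no H
  1 × S: 1 H
  Total hydrogens = 16.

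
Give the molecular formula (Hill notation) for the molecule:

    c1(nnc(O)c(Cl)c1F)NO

Heavy atoms from the SMILES: 4 C, 1 Cl, 1 F, 3 N, 2 O.
Implicit hydrogens by atom environment:
  4 × C (aromatic): no H
  2 × N (aromatic): no H
  2 × O: 1 H each → 2
  1 × Cl: no H
  1 × F: no H
  1 × N: 1 H
  Total hydrogens = 3.
Molecular formula: C4H3ClFN3O2

C4H3ClFN3O2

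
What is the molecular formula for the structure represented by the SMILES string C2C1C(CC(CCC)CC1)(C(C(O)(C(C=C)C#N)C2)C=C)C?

Heavy atoms from the SMILES: 20 C, 1 N, 1 O.
Implicit hydrogens by atom environment:
  9 × C: 2 H each → 18
  6 × C: 1 H each → 6
  3 × C: no H
  2 × C: 3 H each → 6
  1 × N: no H
  1 × O: 1 H
  Total hydrogens = 31.
Molecular formula: C20H31NO

C20H31NO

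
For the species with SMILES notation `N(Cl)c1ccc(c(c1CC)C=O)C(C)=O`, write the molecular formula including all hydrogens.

Heavy atoms from the SMILES: 11 C, 1 Cl, 1 N, 2 O.
Implicit hydrogens by atom environment:
  4 × C (aromatic): no H
  2 × C: 3 H each → 6
  2 × C (aromatic): 1 H each → 2
  2 × O: no H
  1 × C: 2 H
  1 × C: 1 H
  1 × C: no H
  1 × Cl: no H
  1 × N: 1 H
  Total hydrogens = 12.
Molecular formula: C11H12ClNO2

C11H12ClNO2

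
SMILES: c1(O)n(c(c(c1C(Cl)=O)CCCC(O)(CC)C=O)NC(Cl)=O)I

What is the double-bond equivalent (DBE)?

6

Molecular formula from the SMILES: C13H15Cl2IN2O5.
DoU = (2C + 2 + N − H − X)/2 = (2·13 + 2 + 2 − 15 − 3)/2 = 12/2 = 6.
(Structurally: 1 ring(s) + 5 π bond(s) = 6.)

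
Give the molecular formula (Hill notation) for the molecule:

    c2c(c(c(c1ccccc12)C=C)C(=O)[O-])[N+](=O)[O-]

C13H8NO4-

Heavy atoms from the SMILES: 13 C, 1 N, 4 O.
Implicit hydrogens by atom environment:
  5 × C (aromatic): 1 H each → 5
  5 × C (aromatic): no H
  2 × O: no H
  2 × O (charge -1): no H
  1 × C: 2 H
  1 × C: 1 H
  1 × C: no H
  1 × N (charge +1): no H
  Total hydrogens = 8.
Net charge -1.
Molecular formula: C13H8NO4-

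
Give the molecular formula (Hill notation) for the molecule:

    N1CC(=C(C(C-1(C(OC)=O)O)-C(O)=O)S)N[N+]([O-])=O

Heavy atoms from the SMILES: 8 C, 3 N, 7 O, 1 S.
Implicit hydrogens by atom environment:
  5 × C: no H
  4 × O: no H
  2 × N: 1 H each → 2
  2 × O: 1 H each → 2
  1 × C: 3 H
  1 × C: 2 H
  1 × C: 1 H
  1 × N (charge +1): no H
  1 × O (charge -1): no H
  1 × S: 1 H
  Total hydrogens = 11.
Molecular formula: C8H11N3O7S

C8H11N3O7S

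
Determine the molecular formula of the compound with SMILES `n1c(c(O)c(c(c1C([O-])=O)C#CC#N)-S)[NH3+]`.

C9H5N3O3S

Heavy atoms from the SMILES: 9 C, 3 N, 3 O, 1 S.
Implicit hydrogens by atom environment:
  5 × C (aromatic): no H
  4 × C: no H
  1 × N (charge +1): 3 H
  1 × N (aromatic): no H
  1 × N: no H
  1 × O: 1 H
  1 × O: no H
  1 × O (charge -1): no H
  1 × S: 1 H
  Total hydrogens = 5.
Molecular formula: C9H5N3O3S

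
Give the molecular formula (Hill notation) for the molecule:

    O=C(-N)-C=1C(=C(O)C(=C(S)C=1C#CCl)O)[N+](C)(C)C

Heavy atoms from the SMILES: 12 C, 1 Cl, 2 N, 3 O, 1 S.
Implicit hydrogens by atom environment:
  6 × C (aromatic): no H
  3 × C: 3 H each → 9
  3 × C: no H
  2 × O: 1 H each → 2
  1 × Cl: no H
  1 × N: 2 H
  1 × N (charge +1): no H
  1 × O: no H
  1 × S: 1 H
  Total hydrogens = 14.
Net charge +1.
Molecular formula: C12H14ClN2O3S+

C12H14ClN2O3S+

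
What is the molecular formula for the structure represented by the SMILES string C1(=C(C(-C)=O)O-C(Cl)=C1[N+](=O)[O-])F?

C6H3ClFNO4

Heavy atoms from the SMILES: 6 C, 1 Cl, 1 F, 1 N, 4 O.
Implicit hydrogens by atom environment:
  4 × C (aromatic): no H
  2 × O: no H
  1 × C: 3 H
  1 × C: no H
  1 × Cl: no H
  1 × F: no H
  1 × N (charge +1): no H
  1 × O (aromatic): no H
  1 × O (charge -1): no H
  Total hydrogens = 3.
Molecular formula: C6H3ClFNO4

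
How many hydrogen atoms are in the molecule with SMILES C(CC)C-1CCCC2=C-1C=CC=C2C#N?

Hydrogens are implicit in SMILES; fill each atom to its normal valence:
  5 × C: 2 H each → 10
  3 × C (aromatic): 1 H each → 3
  3 × C (aromatic): no H
  1 × C: 3 H
  1 × C: 1 H
  1 × C: no H
  1 × N: no H
  Total hydrogens = 17.

17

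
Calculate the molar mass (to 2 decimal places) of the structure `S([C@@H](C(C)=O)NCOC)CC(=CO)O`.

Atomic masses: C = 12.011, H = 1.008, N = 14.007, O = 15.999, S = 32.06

221.27

Molecular formula: C8H15NO4S.
M = 8×12.011 + 15×1.008 + 1×14.007 + 4×15.999 + 1×32.06 = 221.27 g/mol.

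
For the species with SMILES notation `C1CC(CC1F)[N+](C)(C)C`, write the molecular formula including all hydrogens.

C8H17FN+

Heavy atoms from the SMILES: 8 C, 1 F, 1 N.
Implicit hydrogens by atom environment:
  3 × C: 3 H each → 9
  3 × C: 2 H each → 6
  2 × C: 1 H each → 2
  1 × F: no H
  1 × N (charge +1): no H
  Total hydrogens = 17.
Net charge +1.
Molecular formula: C8H17FN+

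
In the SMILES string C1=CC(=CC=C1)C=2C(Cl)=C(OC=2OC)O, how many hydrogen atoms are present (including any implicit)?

Hydrogens are implicit in SMILES; fill each atom to its normal valence:
  5 × C (aromatic): 1 H each → 5
  5 × C (aromatic): no H
  1 × C: 3 H
  1 × Cl: no H
  1 × O: 1 H
  1 × O (aromatic): no H
  1 × O: no H
  Total hydrogens = 9.

9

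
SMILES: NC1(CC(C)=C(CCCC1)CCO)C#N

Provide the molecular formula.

C12H20N2O

Heavy atoms from the SMILES: 12 C, 2 N, 1 O.
Implicit hydrogens by atom environment:
  7 × C: 2 H each → 14
  4 × C: no H
  1 × C: 3 H
  1 × N: 2 H
  1 × N: no H
  1 × O: 1 H
  Total hydrogens = 20.
Molecular formula: C12H20N2O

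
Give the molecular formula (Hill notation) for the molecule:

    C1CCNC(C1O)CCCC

Heavy atoms from the SMILES: 9 C, 1 N, 1 O.
Implicit hydrogens by atom environment:
  6 × C: 2 H each → 12
  2 × C: 1 H each → 2
  1 × C: 3 H
  1 × N: 1 H
  1 × O: 1 H
  Total hydrogens = 19.
Molecular formula: C9H19NO

C9H19NO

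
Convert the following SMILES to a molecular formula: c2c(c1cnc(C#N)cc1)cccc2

C12H8N2

Heavy atoms from the SMILES: 12 C, 2 N.
Implicit hydrogens by atom environment:
  8 × C (aromatic): 1 H each → 8
  3 × C (aromatic): no H
  1 × C: no H
  1 × N (aromatic): no H
  1 × N: no H
  Total hydrogens = 8.
Molecular formula: C12H8N2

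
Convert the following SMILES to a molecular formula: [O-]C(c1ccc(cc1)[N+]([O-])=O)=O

Heavy atoms from the SMILES: 7 C, 1 N, 4 O.
Implicit hydrogens by atom environment:
  4 × C (aromatic): 1 H each → 4
  2 × C (aromatic): no H
  2 × O: no H
  2 × O (charge -1): no H
  1 × C: no H
  1 × N (charge +1): no H
  Total hydrogens = 4.
Net charge -1.
Molecular formula: C7H4NO4-

C7H4NO4-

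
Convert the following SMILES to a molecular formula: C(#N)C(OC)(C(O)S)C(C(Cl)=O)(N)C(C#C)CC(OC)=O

Heavy atoms from the SMILES: 12 C, 1 Cl, 2 N, 5 O, 1 S.
Implicit hydrogens by atom environment:
  6 × C: no H
  4 × O: no H
  3 × C: 1 H each → 3
  2 × C: 3 H each → 6
  1 × C: 2 H
  1 × Cl: no H
  1 × N: 2 H
  1 × N: no H
  1 × O: 1 H
  1 × S: 1 H
  Total hydrogens = 15.
Molecular formula: C12H15ClN2O5S

C12H15ClN2O5S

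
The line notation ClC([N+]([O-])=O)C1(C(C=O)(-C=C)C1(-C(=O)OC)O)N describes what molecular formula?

Heavy atoms from the SMILES: 9 C, 1 Cl, 2 N, 6 O.
Implicit hydrogens by atom environment:
  4 × C: no H
  4 × O: no H
  3 × C: 1 H each → 3
  1 × C: 3 H
  1 × C: 2 H
  1 × Cl: no H
  1 × N: 2 H
  1 × N (charge +1): no H
  1 × O: 1 H
  1 × O (charge -1): no H
  Total hydrogens = 11.
Molecular formula: C9H11ClN2O6

C9H11ClN2O6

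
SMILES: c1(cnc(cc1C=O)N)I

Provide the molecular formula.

C6H5IN2O

Heavy atoms from the SMILES: 6 C, 1 I, 2 N, 1 O.
Implicit hydrogens by atom environment:
  3 × C (aromatic): no H
  2 × C (aromatic): 1 H each → 2
  1 × C: 1 H
  1 × I: no H
  1 × N: 2 H
  1 × N (aromatic): no H
  1 × O: no H
  Total hydrogens = 5.
Molecular formula: C6H5IN2O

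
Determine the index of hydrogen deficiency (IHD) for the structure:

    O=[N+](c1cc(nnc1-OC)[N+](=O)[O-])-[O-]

Molecular formula from the SMILES: C5H4N4O5.
DoU = (2C + 2 + N − H − X)/2 = (2·5 + 2 + 4 − 4 − 0)/2 = 12/2 = 6.
(Structurally: 1 ring(s) + 5 π bond(s) = 6.)

6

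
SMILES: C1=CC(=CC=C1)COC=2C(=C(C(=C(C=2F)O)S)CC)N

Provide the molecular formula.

C15H16FNO2S

Heavy atoms from the SMILES: 15 C, 1 F, 1 N, 2 O, 1 S.
Implicit hydrogens by atom environment:
  7 × C (aromatic): no H
  5 × C (aromatic): 1 H each → 5
  2 × C: 2 H each → 4
  1 × C: 3 H
  1 × F: no H
  1 × N: 2 H
  1 × O: 1 H
  1 × O: no H
  1 × S: 1 H
  Total hydrogens = 16.
Molecular formula: C15H16FNO2S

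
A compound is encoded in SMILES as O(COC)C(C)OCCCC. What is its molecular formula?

Heavy atoms from the SMILES: 8 C, 3 O.
Implicit hydrogens by atom environment:
  4 × C: 2 H each → 8
  3 × C: 3 H each → 9
  3 × O: no H
  1 × C: 1 H
  Total hydrogens = 18.
Molecular formula: C8H18O3

C8H18O3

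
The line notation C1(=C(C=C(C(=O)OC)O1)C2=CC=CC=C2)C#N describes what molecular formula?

Heavy atoms from the SMILES: 13 C, 1 N, 3 O.
Implicit hydrogens by atom environment:
  6 × C (aromatic): 1 H each → 6
  4 × C (aromatic): no H
  2 × C: no H
  2 × O: no H
  1 × C: 3 H
  1 × N: no H
  1 × O (aromatic): no H
  Total hydrogens = 9.
Molecular formula: C13H9NO3

C13H9NO3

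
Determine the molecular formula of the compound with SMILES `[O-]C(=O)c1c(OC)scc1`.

C6H5O3S-

Heavy atoms from the SMILES: 6 C, 3 O, 1 S.
Implicit hydrogens by atom environment:
  2 × C (aromatic): 1 H each → 2
  2 × C (aromatic): no H
  2 × O: no H
  1 × C: 3 H
  1 × C: no H
  1 × O (charge -1): no H
  1 × S (aromatic): no H
  Total hydrogens = 5.
Net charge -1.
Molecular formula: C6H5O3S-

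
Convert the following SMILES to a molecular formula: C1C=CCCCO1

Heavy atoms from the SMILES: 6 C, 1 O.
Implicit hydrogens by atom environment:
  4 × C: 2 H each → 8
  2 × C: 1 H each → 2
  1 × O: no H
  Total hydrogens = 10.
Molecular formula: C6H10O

C6H10O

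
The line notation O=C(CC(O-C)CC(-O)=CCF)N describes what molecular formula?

C8H14FNO3

Heavy atoms from the SMILES: 8 C, 1 F, 1 N, 3 O.
Implicit hydrogens by atom environment:
  3 × C: 2 H each → 6
  2 × C: 1 H each → 2
  2 × C: no H
  2 × O: no H
  1 × C: 3 H
  1 × F: no H
  1 × N: 2 H
  1 × O: 1 H
  Total hydrogens = 14.
Molecular formula: C8H14FNO3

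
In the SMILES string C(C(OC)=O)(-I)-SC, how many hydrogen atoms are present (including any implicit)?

Hydrogens are implicit in SMILES; fill each atom to its normal valence:
  2 × C: 3 H each → 6
  2 × O: no H
  1 × C: 1 H
  1 × C: no H
  1 × I: no H
  1 × S: no H
  Total hydrogens = 7.

7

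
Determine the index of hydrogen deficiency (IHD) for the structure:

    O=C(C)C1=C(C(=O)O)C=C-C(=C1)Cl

Molecular formula from the SMILES: C9H7ClO3.
DoU = (2C + 2 + N − H − X)/2 = (2·9 + 2 + 0 − 7 − 1)/2 = 12/2 = 6.
(Structurally: 1 ring(s) + 5 π bond(s) = 6.)

6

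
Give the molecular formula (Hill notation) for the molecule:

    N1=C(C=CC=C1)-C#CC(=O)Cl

C8H4ClNO

Heavy atoms from the SMILES: 8 C, 1 Cl, 1 N, 1 O.
Implicit hydrogens by atom environment:
  4 × C (aromatic): 1 H each → 4
  3 × C: no H
  1 × C (aromatic): no H
  1 × Cl: no H
  1 × N (aromatic): no H
  1 × O: no H
  Total hydrogens = 4.
Molecular formula: C8H4ClNO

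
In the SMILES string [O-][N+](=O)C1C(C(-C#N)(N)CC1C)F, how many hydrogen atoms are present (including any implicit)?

Hydrogens are implicit in SMILES; fill each atom to its normal valence:
  3 × C: 1 H each → 3
  2 × C: no H
  1 × C: 3 H
  1 × C: 2 H
  1 × F: no H
  1 × N: 2 H
  1 × N: no H
  1 × N (charge +1): no H
  1 × O: no H
  1 × O (charge -1): no H
  Total hydrogens = 10.

10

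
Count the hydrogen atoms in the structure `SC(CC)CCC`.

14

Hydrogens are implicit in SMILES; fill each atom to its normal valence:
  3 × C: 2 H each → 6
  2 × C: 3 H each → 6
  1 × C: 1 H
  1 × S: 1 H
  Total hydrogens = 14.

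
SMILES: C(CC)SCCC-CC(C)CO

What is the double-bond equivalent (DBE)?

0

Molecular formula from the SMILES: C10H22OS.
DoU = (2C + 2 + N − H − X)/2 = (2·10 + 2 + 0 − 22 − 0)/2 = 0/2 = 0.
(Structurally: 0 ring(s) + 0 π bond(s) = 0.)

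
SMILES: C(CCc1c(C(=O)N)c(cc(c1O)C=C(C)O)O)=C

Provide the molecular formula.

Heavy atoms from the SMILES: 14 C, 1 N, 4 O.
Implicit hydrogens by atom environment:
  5 × C (aromatic): no H
  3 × C: 2 H each → 6
  3 × O: 1 H each → 3
  2 × C: 1 H each → 2
  2 × C: no H
  1 × C: 3 H
  1 × C (aromatic): 1 H
  1 × N: 2 H
  1 × O: no H
  Total hydrogens = 17.
Molecular formula: C14H17NO4

C14H17NO4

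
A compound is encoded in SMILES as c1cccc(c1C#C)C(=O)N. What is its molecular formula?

C9H7NO

Heavy atoms from the SMILES: 9 C, 1 N, 1 O.
Implicit hydrogens by atom environment:
  4 × C (aromatic): 1 H each → 4
  2 × C (aromatic): no H
  2 × C: no H
  1 × C: 1 H
  1 × N: 2 H
  1 × O: no H
  Total hydrogens = 7.
Molecular formula: C9H7NO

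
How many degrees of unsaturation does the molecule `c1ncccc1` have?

Molecular formula from the SMILES: C5H5N.
DoU = (2C + 2 + N − H − X)/2 = (2·5 + 2 + 1 − 5 − 0)/2 = 8/2 = 4.
(Structurally: 1 ring(s) + 3 π bond(s) = 4.)

4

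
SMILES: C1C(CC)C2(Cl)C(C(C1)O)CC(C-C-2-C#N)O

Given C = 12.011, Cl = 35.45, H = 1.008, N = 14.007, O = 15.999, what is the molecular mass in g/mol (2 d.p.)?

Molecular formula: C13H20ClNO2.
M = 13×12.011 + 1×35.45 + 20×1.008 + 1×14.007 + 2×15.999 = 257.76 g/mol.

257.76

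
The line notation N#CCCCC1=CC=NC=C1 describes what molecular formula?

Heavy atoms from the SMILES: 9 C, 2 N.
Implicit hydrogens by atom environment:
  4 × C (aromatic): 1 H each → 4
  3 × C: 2 H each → 6
  1 × C (aromatic): no H
  1 × C: no H
  1 × N (aromatic): no H
  1 × N: no H
  Total hydrogens = 10.
Molecular formula: C9H10N2

C9H10N2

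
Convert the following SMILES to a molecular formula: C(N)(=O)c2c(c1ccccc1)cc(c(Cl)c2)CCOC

C16H16ClNO2

Heavy atoms from the SMILES: 16 C, 1 Cl, 1 N, 2 O.
Implicit hydrogens by atom environment:
  7 × C (aromatic): 1 H each → 7
  5 × C (aromatic): no H
  2 × C: 2 H each → 4
  2 × O: no H
  1 × C: 3 H
  1 × C: no H
  1 × Cl: no H
  1 × N: 2 H
  Total hydrogens = 16.
Molecular formula: C16H16ClNO2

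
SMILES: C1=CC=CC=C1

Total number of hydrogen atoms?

Hydrogens are implicit in SMILES; fill each atom to its normal valence:
  6 × C (aromatic): 1 H each → 6
  Total hydrogens = 6.

6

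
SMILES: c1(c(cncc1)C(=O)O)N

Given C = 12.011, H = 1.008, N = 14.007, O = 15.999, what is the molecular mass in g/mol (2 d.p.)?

Molecular formula: C6H6N2O2.
M = 6×12.011 + 6×1.008 + 2×14.007 + 2×15.999 = 138.13 g/mol.

138.13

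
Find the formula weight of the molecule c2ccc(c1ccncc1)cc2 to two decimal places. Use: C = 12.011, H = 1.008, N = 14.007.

Molecular formula: C11H9N.
M = 11×12.011 + 9×1.008 + 1×14.007 = 155.20 g/mol.

155.20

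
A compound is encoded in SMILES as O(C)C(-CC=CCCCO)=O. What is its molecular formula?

Heavy atoms from the SMILES: 8 C, 3 O.
Implicit hydrogens by atom environment:
  4 × C: 2 H each → 8
  2 × C: 1 H each → 2
  2 × O: no H
  1 × C: 3 H
  1 × C: no H
  1 × O: 1 H
  Total hydrogens = 14.
Molecular formula: C8H14O3

C8H14O3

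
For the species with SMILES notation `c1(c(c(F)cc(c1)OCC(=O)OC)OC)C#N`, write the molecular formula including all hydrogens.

C11H10FNO4

Heavy atoms from the SMILES: 11 C, 1 F, 1 N, 4 O.
Implicit hydrogens by atom environment:
  4 × C (aromatic): no H
  4 × O: no H
  2 × C: 3 H each → 6
  2 × C (aromatic): 1 H each → 2
  2 × C: no H
  1 × C: 2 H
  1 × F: no H
  1 × N: no H
  Total hydrogens = 10.
Molecular formula: C11H10FNO4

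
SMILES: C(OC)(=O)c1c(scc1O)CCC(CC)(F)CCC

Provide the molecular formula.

Heavy atoms from the SMILES: 14 C, 1 F, 3 O, 1 S.
Implicit hydrogens by atom environment:
  5 × C: 2 H each → 10
  3 × C: 3 H each → 9
  3 × C (aromatic): no H
  2 × C: no H
  2 × O: no H
  1 × C (aromatic): 1 H
  1 × F: no H
  1 × O: 1 H
  1 × S (aromatic): no H
  Total hydrogens = 21.
Molecular formula: C14H21FO3S

C14H21FO3S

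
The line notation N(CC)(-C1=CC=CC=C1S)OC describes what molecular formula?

C9H13NOS

Heavy atoms from the SMILES: 9 C, 1 N, 1 O, 1 S.
Implicit hydrogens by atom environment:
  4 × C (aromatic): 1 H each → 4
  2 × C: 3 H each → 6
  2 × C (aromatic): no H
  1 × C: 2 H
  1 × N: no H
  1 × O: no H
  1 × S: 1 H
  Total hydrogens = 13.
Molecular formula: C9H13NOS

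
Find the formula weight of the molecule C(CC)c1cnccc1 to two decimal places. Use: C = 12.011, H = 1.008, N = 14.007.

Molecular formula: C8H11N.
M = 8×12.011 + 11×1.008 + 1×14.007 = 121.18 g/mol.

121.18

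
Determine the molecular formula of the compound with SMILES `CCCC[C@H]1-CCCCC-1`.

C10H20

Heavy atoms from the SMILES: 10 C.
Implicit hydrogens by atom environment:
  8 × C: 2 H each → 16
  1 × C: 3 H
  1 × C: 1 H
  Total hydrogens = 20.
Molecular formula: C10H20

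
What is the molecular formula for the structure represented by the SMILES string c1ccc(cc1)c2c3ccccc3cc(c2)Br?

Heavy atoms from the SMILES: 1 Br, 16 C.
Implicit hydrogens by atom environment:
  11 × C (aromatic): 1 H each → 11
  5 × C (aromatic): no H
  1 × Br: no H
  Total hydrogens = 11.
Molecular formula: C16H11Br

C16H11Br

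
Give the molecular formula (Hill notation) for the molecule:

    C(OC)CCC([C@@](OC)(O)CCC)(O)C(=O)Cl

Heavy atoms from the SMILES: 11 C, 1 Cl, 5 O.
Implicit hydrogens by atom environment:
  5 × C: 2 H each → 10
  3 × C: 3 H each → 9
  3 × C: no H
  3 × O: no H
  2 × O: 1 H each → 2
  1 × Cl: no H
  Total hydrogens = 21.
Molecular formula: C11H21ClO5

C11H21ClO5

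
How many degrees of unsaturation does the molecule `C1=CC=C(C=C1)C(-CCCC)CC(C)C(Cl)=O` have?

5

Molecular formula from the SMILES: C15H21ClO.
DoU = (2C + 2 + N − H − X)/2 = (2·15 + 2 + 0 − 21 − 1)/2 = 10/2 = 5.
(Structurally: 1 ring(s) + 4 π bond(s) = 5.)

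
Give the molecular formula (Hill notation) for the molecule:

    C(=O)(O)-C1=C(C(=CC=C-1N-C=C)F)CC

C11H12FNO2

Heavy atoms from the SMILES: 11 C, 1 F, 1 N, 2 O.
Implicit hydrogens by atom environment:
  4 × C (aromatic): no H
  2 × C: 2 H each → 4
  2 × C (aromatic): 1 H each → 2
  1 × C: 3 H
  1 × C: 1 H
  1 × C: no H
  1 × F: no H
  1 × N: 1 H
  1 × O: 1 H
  1 × O: no H
  Total hydrogens = 12.
Molecular formula: C11H12FNO2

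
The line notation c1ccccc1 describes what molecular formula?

Heavy atoms from the SMILES: 6 C.
Implicit hydrogens by atom environment:
  6 × C (aromatic): 1 H each → 6
  Total hydrogens = 6.
Molecular formula: C6H6

C6H6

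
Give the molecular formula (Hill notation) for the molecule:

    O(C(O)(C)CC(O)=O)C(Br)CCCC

C9H17BrO4

Heavy atoms from the SMILES: 1 Br, 9 C, 4 O.
Implicit hydrogens by atom environment:
  4 × C: 2 H each → 8
  2 × C: 3 H each → 6
  2 × C: no H
  2 × O: 1 H each → 2
  2 × O: no H
  1 × Br: no H
  1 × C: 1 H
  Total hydrogens = 17.
Molecular formula: C9H17BrO4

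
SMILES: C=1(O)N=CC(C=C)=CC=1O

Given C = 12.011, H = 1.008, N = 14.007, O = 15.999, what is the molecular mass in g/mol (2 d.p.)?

Molecular formula: C7H7NO2.
M = 7×12.011 + 7×1.008 + 1×14.007 + 2×15.999 = 137.14 g/mol.

137.14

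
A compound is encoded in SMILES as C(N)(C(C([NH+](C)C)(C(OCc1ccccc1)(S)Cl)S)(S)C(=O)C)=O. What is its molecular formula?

C15H22ClN2O3S3+

Heavy atoms from the SMILES: 15 C, 1 Cl, 2 N, 3 O, 3 S.
Implicit hydrogens by atom environment:
  5 × C (aromatic): 1 H each → 5
  5 × C: no H
  3 × C: 3 H each → 9
  3 × O: no H
  3 × S: 1 H each → 3
  1 × C: 2 H
  1 × C (aromatic): no H
  1 × Cl: no H
  1 × N: 2 H
  1 × N (charge +1): 1 H
  Total hydrogens = 22.
Net charge +1.
Molecular formula: C15H22ClN2O3S3+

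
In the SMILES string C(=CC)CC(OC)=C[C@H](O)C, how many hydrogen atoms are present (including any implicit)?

16

Hydrogens are implicit in SMILES; fill each atom to its normal valence:
  4 × C: 1 H each → 4
  3 × C: 3 H each → 9
  1 × C: 2 H
  1 × C: no H
  1 × O: 1 H
  1 × O: no H
  Total hydrogens = 16.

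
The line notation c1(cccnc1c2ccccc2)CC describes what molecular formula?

C13H13N

Heavy atoms from the SMILES: 13 C, 1 N.
Implicit hydrogens by atom environment:
  8 × C (aromatic): 1 H each → 8
  3 × C (aromatic): no H
  1 × C: 3 H
  1 × C: 2 H
  1 × N (aromatic): no H
  Total hydrogens = 13.
Molecular formula: C13H13N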